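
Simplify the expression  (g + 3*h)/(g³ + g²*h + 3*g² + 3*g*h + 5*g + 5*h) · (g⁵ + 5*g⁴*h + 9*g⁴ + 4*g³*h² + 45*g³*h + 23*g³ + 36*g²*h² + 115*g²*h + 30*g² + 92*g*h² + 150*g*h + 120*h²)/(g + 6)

Factor: g³ + g²*h + 3*g² + 3*g*h + 5*g + 5*h = (g + h)·(g² + 3*g + 5);  g⁵ + 5*g⁴*h + 9*g⁴ + 4*g³*h² + 45*g³*h + 23*g³ + 36*g²*h² + 115*g²*h + 30*g² + 92*g*h² + 150*g*h + 120*h² = (g + h)·(g² + 3*g + 5)·(g + 6)·(g + 4*h)
Cancel the common factors (g² + 3*g + 5), (g + 6), (g + h).

g² + 7*g*h + 12*h²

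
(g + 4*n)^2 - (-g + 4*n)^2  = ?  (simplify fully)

16*g*n

Write as f((4*n),g) - f((4*n),-g) and expand.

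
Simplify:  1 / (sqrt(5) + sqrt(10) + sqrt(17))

Group as (sqrt(5) + sqrt(10)) + sqrt(17); multiply by (sqrt(5) + sqrt(10)) - sqrt(17), then rationalise the remaining surd.

(-5*sqrt(34) - sqrt(17) + 6*sqrt(10) + 11*sqrt(5))/98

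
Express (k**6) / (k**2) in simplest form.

Quotient: k**4

k**4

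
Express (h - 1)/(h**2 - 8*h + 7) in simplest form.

Factor: h**2 - 8*h + 7 = (h - 1)*(h - 7)
Cancel the common factor (h - 1).

1/(h - 7)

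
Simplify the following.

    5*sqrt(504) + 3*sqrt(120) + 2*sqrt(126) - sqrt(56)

5*sqrt(504) = 30*sqrt(14); 3*sqrt(120) = 6*sqrt(30); 2*sqrt(126) = 6*sqrt(14); sqrt(56) = 2*sqrt(14)

6*sqrt(30) + 34*sqrt(14)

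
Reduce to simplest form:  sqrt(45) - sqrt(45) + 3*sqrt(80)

sqrt(45) = 3*sqrt(5); sqrt(45) = 3*sqrt(5); 3*sqrt(80) = 12*sqrt(5)
Combine: (3 - 3 + 12)·sqrt(5) = 12*sqrt(5)

12*sqrt(5)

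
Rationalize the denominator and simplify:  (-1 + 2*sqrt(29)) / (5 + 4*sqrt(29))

(-14*sqrt(29) + 237)/439

Multiply numerator and denominator by -4*sqrt(29) + 5.
Denominator becomes -439; numerator becomes -237 + 14*sqrt(29).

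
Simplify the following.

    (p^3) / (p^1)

p^2

Quotient: p^2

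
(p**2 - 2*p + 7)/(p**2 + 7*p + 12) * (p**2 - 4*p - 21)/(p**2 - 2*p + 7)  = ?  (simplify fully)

Factor: p**2 + 7*p + 12 = (p + 4)*(p + 3);  p**2 - 4*p - 21 = (p - 7)*(p + 3)
Cancel the common factors (p**2 - 2*p + 7), (p + 3).

(p - 7)/(p + 4)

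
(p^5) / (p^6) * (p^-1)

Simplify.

Quotient: (p^-1)
Multiply by (p^-1): add exponents.

p^(-2)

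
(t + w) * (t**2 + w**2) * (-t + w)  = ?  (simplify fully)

-t**4 + w**4

Telescope via difference of squares: (w+t)(w-t) = -t**2 + w**2, then repeat with the next factor.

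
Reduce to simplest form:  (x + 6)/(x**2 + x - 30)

1/(x - 5)

Factor: x**2 + x - 30 = (x + 6)*(x - 5)
Cancel the common factor (x + 6).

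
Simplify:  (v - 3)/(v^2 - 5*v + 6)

1/(v - 2)

Factor: v^2 - 5*v + 6 = (v - 3)*(v - 2)
Cancel the common factor (v - 3).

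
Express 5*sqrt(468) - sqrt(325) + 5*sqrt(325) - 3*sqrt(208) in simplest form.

38*sqrt(13)

5*sqrt(468) = 30*sqrt(13); sqrt(325) = 5*sqrt(13); 5*sqrt(325) = 25*sqrt(13); 3*sqrt(208) = 12*sqrt(13)
Combine: (30 - 5 + 25 - 12)·sqrt(13) = 38*sqrt(13)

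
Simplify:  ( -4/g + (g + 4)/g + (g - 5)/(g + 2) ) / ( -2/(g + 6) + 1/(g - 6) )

(-2*g^3 + 3*g^2 + 72*g - 108)/(g^2 - 16*g - 36)

Numerator: -4/g + (g + 4)/g + (g - 5)/(g + 2) = (2*g - 3)/(g + 2)
Denominator: -2/(g + 6) + 1/(g - 6) = (-g + 18)/(g^2 - 36)
Divide: ((2*g - 3)/(g + 2)) · ((g^2 - 36)/(-g + 18)) = (-2*g^3 + 3*g^2 + 72*g - 108)/(g^2 - 16*g - 36)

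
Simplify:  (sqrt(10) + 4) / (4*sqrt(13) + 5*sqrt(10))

Multiply numerator and denominator by -4*sqrt(13) + 5*sqrt(10).
Denominator becomes 42; numerator becomes -16*sqrt(13) - 4*sqrt(130) + 50 + 20*sqrt(10).

(-8*sqrt(13) - 2*sqrt(130) + 25 + 10*sqrt(10))/21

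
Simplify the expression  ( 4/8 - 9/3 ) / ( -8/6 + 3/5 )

75/22

Numerator: 4/8 - 9/3 = -5/2
Denominator: -8/6 + 3/5 = -11/15
Divide: (-5/2) · (-15/11) = 75/22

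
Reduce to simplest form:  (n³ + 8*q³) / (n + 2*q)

n² - 2*n*q + 4*q²

Apply the sum-of-cubes factorisation and cancel (n + 2*q).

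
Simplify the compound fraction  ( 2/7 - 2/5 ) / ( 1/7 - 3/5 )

Numerator: 2/7 - 2/5 = -4/35
Denominator: 1/7 - 3/5 = -16/35
Divide: (-4/35) · (-35/16) = 1/4

1/4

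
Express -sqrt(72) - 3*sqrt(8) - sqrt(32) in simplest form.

sqrt(72) = 6*sqrt(2); 3*sqrt(8) = 6*sqrt(2); sqrt(32) = 4*sqrt(2)
Combine: (-6 - 6 - 4)·sqrt(2) = -16*sqrt(2)

-16*sqrt(2)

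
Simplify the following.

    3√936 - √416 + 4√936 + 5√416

58*√26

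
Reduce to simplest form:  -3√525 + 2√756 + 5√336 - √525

3√525 = 15*√21; 2√756 = 12*√21; 5√336 = 20*√21; √525 = 5*√21
Combine: (-15 + 12 + 20 - 5)·√21 = 12*√21

12*√21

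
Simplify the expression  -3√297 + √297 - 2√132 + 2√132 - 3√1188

-24*√33

3√297 = 9*√33; √297 = 3*√33; 2√132 = 4*√33; 2√132 = 4*√33; 3√1188 = 18*√33
Combine: (-9 + 3 - 4 + 4 - 18)·√33 = -24*√33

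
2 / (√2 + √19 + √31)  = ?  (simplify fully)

Group as (√19 + √31) + √2; multiply by (√19 + √31) - √2, then rationalise the remaining surd.

(-√1178 - 5*√31 + 7*√19 + 24*√2)/13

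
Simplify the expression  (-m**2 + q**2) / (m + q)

Difference of squares: factor out (m + q).

-m + q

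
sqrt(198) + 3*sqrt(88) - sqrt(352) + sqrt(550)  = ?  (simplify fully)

10*sqrt(22)

sqrt(198) = 3*sqrt(22); 3*sqrt(88) = 6*sqrt(22); sqrt(352) = 4*sqrt(22); sqrt(550) = 5*sqrt(22)
Combine: (3 + 6 - 4 + 5)·sqrt(22) = 10*sqrt(22)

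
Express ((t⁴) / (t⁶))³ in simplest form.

Inside the bracket: (t^-2)
Raise to the power 3: (t^-6)

t^(-6)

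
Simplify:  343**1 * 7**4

343**1 = 7**3; 7**4 = 7**4
Combine exponents: 7**7

7**7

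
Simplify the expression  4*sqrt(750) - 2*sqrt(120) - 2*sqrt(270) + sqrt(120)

12*sqrt(30)

4*sqrt(750) = 20*sqrt(30); 2*sqrt(120) = 4*sqrt(30); 2*sqrt(270) = 6*sqrt(30); sqrt(120) = 2*sqrt(30)
Combine: (20 - 4 - 6 + 2)·sqrt(30) = 12*sqrt(30)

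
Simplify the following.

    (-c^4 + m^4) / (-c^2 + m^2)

Factor m^4 - c^4 and cancel (-c^2 + m^2).

c^2 + m^2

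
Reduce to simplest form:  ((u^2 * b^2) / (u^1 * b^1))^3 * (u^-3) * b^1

b^4

Inside the bracket: u^1 * b^1
Raise to the power 3: u^3 * b^3
Multiply by (u^-3) * b^1: add exponents.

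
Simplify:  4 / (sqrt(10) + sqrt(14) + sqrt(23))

Group as (sqrt(10) + sqrt(23)) + sqrt(14); multiply by (sqrt(10) + sqrt(23)) - sqrt(14), then rationalise the remaining surd.

(-16*sqrt(805) + 4*sqrt(23) + 76*sqrt(14) + 108*sqrt(10))/559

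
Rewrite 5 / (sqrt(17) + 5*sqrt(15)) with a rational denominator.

(-5*sqrt(17) + 25*sqrt(15))/358

Multiply numerator and denominator by -5*sqrt(15) + sqrt(17).
Denominator becomes -358; numerator becomes -25*sqrt(15) + 5*sqrt(17).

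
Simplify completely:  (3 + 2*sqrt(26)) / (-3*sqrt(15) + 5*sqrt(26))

Multiply numerator and denominator by 3*sqrt(15) + 5*sqrt(26).
Denominator becomes 515; numerator becomes 9*sqrt(15) + 15*sqrt(26) + 6*sqrt(390) + 260.

(9*sqrt(15) + 15*sqrt(26) + 6*sqrt(390) + 260)/515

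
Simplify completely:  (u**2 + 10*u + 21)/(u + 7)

Factor: u**2 + 10*u + 21 = (u + 3)*(u + 7)
Cancel the common factor (u + 7).

u + 3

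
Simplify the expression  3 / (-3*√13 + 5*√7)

(9*√13 + 15*√7)/58

Multiply numerator and denominator by 3*√13 + 5*√7.
Denominator becomes 58; numerator becomes 9*√13 + 15*√7.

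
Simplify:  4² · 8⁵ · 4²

2^23

4² = 2^4; 8⁵ = 2^15; 4² = 2^4
Combine exponents: 2^23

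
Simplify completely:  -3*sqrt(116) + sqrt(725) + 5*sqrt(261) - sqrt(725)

3*sqrt(116) = 6*sqrt(29); sqrt(725) = 5*sqrt(29); 5*sqrt(261) = 15*sqrt(29); sqrt(725) = 5*sqrt(29)
Combine: (-6 + 5 + 15 - 5)·sqrt(29) = 9*sqrt(29)

9*sqrt(29)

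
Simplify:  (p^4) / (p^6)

p^(-2)

Quotient: (p^-2)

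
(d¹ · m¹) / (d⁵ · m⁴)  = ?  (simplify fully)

1/(d⁴*m³)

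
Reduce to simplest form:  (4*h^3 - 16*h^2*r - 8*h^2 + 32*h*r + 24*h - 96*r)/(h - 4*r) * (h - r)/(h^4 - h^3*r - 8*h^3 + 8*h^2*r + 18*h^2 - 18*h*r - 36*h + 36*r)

4/(h - 6)

Factor: 4*h^3 - 16*h^2*r - 8*h^2 + 32*h*r + 24*h - 96*r = 4*(h^2 - 2*h + 6)*(h - 4*r);  h^4 - h^3*r - 8*h^3 + 8*h^2*r + 18*h^2 - 18*h*r - 36*h + 36*r = (h - r)*(h^2 - 2*h + 6)*(h - 6)
Cancel the common factors (h^2 - 2*h + 6), (h - r), (h - 4*r).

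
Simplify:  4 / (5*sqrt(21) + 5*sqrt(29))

Multiply numerator and denominator by -5*sqrt(21) + 5*sqrt(29).
Denominator becomes 200; numerator becomes -20*sqrt(21) + 20*sqrt(29).

(-sqrt(21) + sqrt(29))/10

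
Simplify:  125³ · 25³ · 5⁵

125³ = 5^9; 25³ = 5^6; 5⁵ = 5^5
Combine exponents: 5^20

5^20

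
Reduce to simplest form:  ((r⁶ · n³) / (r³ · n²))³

n³*r⁹

Inside the bracket: r³ · n¹
Raise to the power 3: r⁹ · n³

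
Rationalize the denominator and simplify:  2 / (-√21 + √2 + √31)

(-6*√21 - 4*√31 + 25*√2 + √1302)/26

Group as (√2 + √31) - √21; multiply by (√2 + √31) + √21, then rationalise the remaining surd.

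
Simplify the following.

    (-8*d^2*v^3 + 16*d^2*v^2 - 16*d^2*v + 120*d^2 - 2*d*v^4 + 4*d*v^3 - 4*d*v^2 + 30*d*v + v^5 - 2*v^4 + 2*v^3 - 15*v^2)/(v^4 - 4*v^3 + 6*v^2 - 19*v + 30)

(-8*d^2 - 2*d*v + v^2)/(v - 2)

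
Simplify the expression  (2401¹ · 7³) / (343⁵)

2401¹ = 7^4; 7³ = 7^3; 343⁵ = 7^15
Combine exponents: 7^(-8)

7^(-8)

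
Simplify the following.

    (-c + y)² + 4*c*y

After expansion: c² + 2*c*y + y² — a perfect-square trinomial.

(c + y)²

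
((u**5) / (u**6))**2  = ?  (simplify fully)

Inside the bracket: (u**-1)
Raise to the power 2: (u**-2)

u**(-2)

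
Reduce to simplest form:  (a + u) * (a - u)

a^2 - u^2

(a+u)(a-u) = a^2 - u^2.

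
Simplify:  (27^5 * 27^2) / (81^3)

3^9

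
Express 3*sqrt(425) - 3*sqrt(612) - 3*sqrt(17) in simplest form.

3*sqrt(425) = 15*sqrt(17); 3*sqrt(612) = 18*sqrt(17); 3*sqrt(17) = 3*sqrt(17)
Combine: (15 - 18 - 3)·sqrt(17) = -6*sqrt(17)

-6*sqrt(17)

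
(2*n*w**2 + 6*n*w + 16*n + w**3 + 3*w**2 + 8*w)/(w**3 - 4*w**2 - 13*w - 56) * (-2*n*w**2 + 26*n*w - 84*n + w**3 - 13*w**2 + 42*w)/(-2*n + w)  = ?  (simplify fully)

Factor: 2*n*w**2 + 6*n*w + 16*n + w**3 + 3*w**2 + 8*w = (w**2 + 3*w + 8)*(2*n + w);  w**3 - 4*w**2 - 13*w - 56 = (w**2 + 3*w + 8)*(w - 7);  -2*n*w**2 + 26*n*w - 84*n + w**3 - 13*w**2 + 42*w = (w - 6)*(-2*n + w)*(w - 7)
Cancel the common factors (w**2 + 3*w + 8), (w - 7), (-2*n + w).

2*n*w - 12*n + w**2 - 6*w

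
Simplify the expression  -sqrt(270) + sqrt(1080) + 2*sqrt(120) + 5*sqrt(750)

sqrt(270) = 3*sqrt(30); sqrt(1080) = 6*sqrt(30); 2*sqrt(120) = 4*sqrt(30); 5*sqrt(750) = 25*sqrt(30)
Combine: (-3 + 6 + 4 + 25)·sqrt(30) = 32*sqrt(30)

32*sqrt(30)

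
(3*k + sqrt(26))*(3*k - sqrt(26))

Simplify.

9*k**2 - 26

(3*k)**2 - (sqrt(26))**2 = 9*k**2 - 26.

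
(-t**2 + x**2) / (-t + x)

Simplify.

t + x

Factor x**2 - t**2 and cancel (-t + x).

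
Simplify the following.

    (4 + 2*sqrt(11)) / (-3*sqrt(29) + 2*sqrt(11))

Multiply numerator and denominator by 2*sqrt(11) + 3*sqrt(29).
Denominator becomes -217; numerator becomes 8*sqrt(11) + 44 + 12*sqrt(29) + 6*sqrt(319).

(-6*sqrt(319) - 12*sqrt(29) - 44 - 8*sqrt(11))/217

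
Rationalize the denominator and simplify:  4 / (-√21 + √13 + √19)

Group as (√13 + √19) - √21; multiply by (√13 + √19) + √21, then rationalise the remaining surd.

(-44*√21 + 60*√19 + 108*√13 + 8*√5187)/867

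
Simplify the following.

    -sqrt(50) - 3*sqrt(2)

-8*sqrt(2)

sqrt(50) = 5*sqrt(2); 3*sqrt(2) = 3*sqrt(2)
Combine: (-5 - 3)·sqrt(2) = -8*sqrt(2)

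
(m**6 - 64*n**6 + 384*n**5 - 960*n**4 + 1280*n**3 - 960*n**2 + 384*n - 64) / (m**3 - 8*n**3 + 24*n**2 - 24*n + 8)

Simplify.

m**3 + 8*n**3 - 24*n**2 + 24*n - 8

Difference of sixth powers: factor out (m**3 - (2*n - 2)**3).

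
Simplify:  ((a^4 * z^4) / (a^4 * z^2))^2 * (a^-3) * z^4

z^8/a^3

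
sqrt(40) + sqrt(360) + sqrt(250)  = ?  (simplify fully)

sqrt(40) = 2*sqrt(10); sqrt(360) = 6*sqrt(10); sqrt(250) = 5*sqrt(10)
Combine: (2 + 6 + 5)·sqrt(10) = 13*sqrt(10)

13*sqrt(10)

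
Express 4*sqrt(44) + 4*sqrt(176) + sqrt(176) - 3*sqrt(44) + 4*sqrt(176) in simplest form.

4*sqrt(44) = 8*sqrt(11); 4*sqrt(176) = 16*sqrt(11); sqrt(176) = 4*sqrt(11); 3*sqrt(44) = 6*sqrt(11); 4*sqrt(176) = 16*sqrt(11)
Combine: (8 + 16 + 4 - 6 + 16)·sqrt(11) = 38*sqrt(11)

38*sqrt(11)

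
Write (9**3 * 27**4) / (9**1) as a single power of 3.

9**3 = 3**6; 27**4 = 3**12; 9**1 = 3**2
Combine exponents: 3**16

3**16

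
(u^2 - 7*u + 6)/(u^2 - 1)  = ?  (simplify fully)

(u - 6)/(u + 1)

Factor: u^2 - 7*u + 6 = (u - 6)*(u - 1);  u^2 - 1 = (u - 1)*(u + 1)
Cancel the common factor (u - 1).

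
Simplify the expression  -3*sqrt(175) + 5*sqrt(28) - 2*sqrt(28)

-9*sqrt(7)

3*sqrt(175) = 15*sqrt(7); 5*sqrt(28) = 10*sqrt(7); 2*sqrt(28) = 4*sqrt(7)
Combine: (-15 + 10 - 4)·sqrt(7) = -9*sqrt(7)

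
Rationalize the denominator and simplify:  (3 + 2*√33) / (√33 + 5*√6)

Multiply numerator and denominator by -5*√6 + √33.
Denominator becomes -117; numerator becomes -30*√22 - 15*√6 + 3*√33 + 66.

(-22 - √33 + 5*√6 + 10*√22)/39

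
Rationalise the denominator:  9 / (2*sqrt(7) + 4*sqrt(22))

(-sqrt(7) + 2*sqrt(22))/18

Multiply numerator and denominator by -2*sqrt(7) + 4*sqrt(22).
Denominator becomes 324; numerator becomes -18*sqrt(7) + 36*sqrt(22).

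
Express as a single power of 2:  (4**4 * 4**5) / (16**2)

4**4 = 2**8; 4**5 = 2**10; 16**2 = 2**8
Combine exponents: 2**10

2**10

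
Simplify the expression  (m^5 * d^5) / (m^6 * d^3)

Quotient: (m^-1) * d^2

d^2/m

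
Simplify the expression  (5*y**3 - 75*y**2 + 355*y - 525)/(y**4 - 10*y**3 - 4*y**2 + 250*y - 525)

5/(y + 5)

Factor: 5*y**3 - 75*y**2 + 355*y - 525 = 5*(y - 3)*(y - 5)*(y - 7);  y**4 - 10*y**3 - 4*y**2 + 250*y - 525 = (y - 3)*(y - 7)*(y - 5)*(y + 5)
Cancel the common factors (y - 3), (y - 5), (y - 7).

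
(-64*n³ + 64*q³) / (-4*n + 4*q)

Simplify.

16*n² + 16*n*q + 16*q²

(4*q)^3 - (4*n)^3 = (-4*n + 4*q)(16*n² + 16*n*q + 16*q²).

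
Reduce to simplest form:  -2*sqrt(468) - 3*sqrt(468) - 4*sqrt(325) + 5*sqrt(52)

-40*sqrt(13)

2*sqrt(468) = 12*sqrt(13); 3*sqrt(468) = 18*sqrt(13); 4*sqrt(325) = 20*sqrt(13); 5*sqrt(52) = 10*sqrt(13)
Combine: (-12 - 18 - 20 + 10)·sqrt(13) = -40*sqrt(13)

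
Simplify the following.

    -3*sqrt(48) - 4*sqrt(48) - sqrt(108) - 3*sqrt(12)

-40*sqrt(3)

3*sqrt(48) = 12*sqrt(3); 4*sqrt(48) = 16*sqrt(3); sqrt(108) = 6*sqrt(3); 3*sqrt(12) = 6*sqrt(3)
Combine: (-12 - 16 - 6 - 6)·sqrt(3) = -40*sqrt(3)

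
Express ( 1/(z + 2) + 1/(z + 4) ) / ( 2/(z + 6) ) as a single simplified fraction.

(z² + 9*z + 18)/(z² + 6*z + 8)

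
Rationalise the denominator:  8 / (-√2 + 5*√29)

(8*√2 + 40*√29)/723

Multiply numerator and denominator by √2 + 5*√29.
Denominator becomes 723; numerator becomes 8*√2 + 40*√29.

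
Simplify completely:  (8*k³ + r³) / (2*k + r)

4*k² - 2*k*r + r²

Apply the sum-of-cubes factorisation and cancel (2*k + r).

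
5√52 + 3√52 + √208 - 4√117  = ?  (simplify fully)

8*√13

5√52 = 10*√13; 3√52 = 6*√13; √208 = 4*√13; 4√117 = 12*√13
Combine: (10 + 6 + 4 - 12)·√13 = 8*√13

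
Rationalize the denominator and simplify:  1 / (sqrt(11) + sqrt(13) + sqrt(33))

Group as (sqrt(11) + sqrt(13)) + sqrt(33); multiply by (sqrt(11) + sqrt(13)) - sqrt(33), then rationalise the remaining surd.

(-22*sqrt(39) - 9*sqrt(33) + 31*sqrt(13) + 35*sqrt(11))/491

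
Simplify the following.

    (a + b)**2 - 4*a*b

After expansion: a**2 - 2*a*b + b**2 — a perfect-square trinomial.

(a - b)**2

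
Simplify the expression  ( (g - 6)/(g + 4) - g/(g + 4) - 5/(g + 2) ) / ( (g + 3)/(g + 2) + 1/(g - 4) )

(-11*g^2 + 12*g + 128)/(g^3 + 4*g^2 - 10*g - 40)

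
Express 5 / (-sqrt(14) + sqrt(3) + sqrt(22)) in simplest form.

Group as (sqrt(3) + sqrt(22)) - sqrt(14); multiply by (sqrt(3) + sqrt(22)) + sqrt(14), then rationalise the remaining surd.

(-55*sqrt(14) - 25*sqrt(22) + 165*sqrt(3) + 20*sqrt(231))/143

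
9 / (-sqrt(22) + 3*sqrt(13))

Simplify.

(9*sqrt(22) + 27*sqrt(13))/95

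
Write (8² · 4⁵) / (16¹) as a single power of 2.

8² = 2^6; 4⁵ = 2^10; 16¹ = 2^4
Combine exponents: 2^12

2^12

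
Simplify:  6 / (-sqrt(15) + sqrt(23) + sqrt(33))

(-246*sqrt(15) + 30*sqrt(33) + 150*sqrt(23) + 36*sqrt(1265))/1355

Group as (sqrt(23) + sqrt(33)) - sqrt(15); multiply by (sqrt(23) + sqrt(33)) + sqrt(15), then rationalise the remaining surd.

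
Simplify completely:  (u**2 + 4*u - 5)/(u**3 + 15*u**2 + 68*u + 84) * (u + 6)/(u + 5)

(u - 1)/(u**2 + 9*u + 14)

Factor: u**2 + 4*u - 5 = (u + 5)*(u - 1);  u**3 + 15*u**2 + 68*u + 84 = (u + 7)*(u + 6)*(u + 2)
Cancel the common factors (u + 5), (u + 6).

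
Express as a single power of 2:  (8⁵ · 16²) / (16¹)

8⁵ = 2^15; 16² = 2^8; 16¹ = 2^4
Combine exponents: 2^19

2^19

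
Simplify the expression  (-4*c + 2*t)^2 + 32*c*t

Expand the square and combine the 32*c*t term.

4*(2*c + t)^2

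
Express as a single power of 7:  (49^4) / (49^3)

49^4 = 7^8; 49^3 = 7^6
Combine exponents: 7^2

7^2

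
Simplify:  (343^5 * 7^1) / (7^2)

343^5 = 7^15; 7^1 = 7^1; 7^2 = 7^2
Combine exponents: 7^14

7^14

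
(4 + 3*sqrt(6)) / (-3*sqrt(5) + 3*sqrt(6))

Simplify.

(4*sqrt(5) + 4*sqrt(6) + 3*sqrt(30) + 18)/3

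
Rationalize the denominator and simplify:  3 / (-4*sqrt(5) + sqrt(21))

(-12*sqrt(5) - 3*sqrt(21))/59

Multiply numerator and denominator by sqrt(21) + 4*sqrt(5).
Denominator becomes -59; numerator becomes 3*sqrt(21) + 12*sqrt(5).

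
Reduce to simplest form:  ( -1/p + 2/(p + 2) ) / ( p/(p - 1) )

Numerator: -1/p + 2/(p + 2) = (p - 2)/(p² + 2*p)
Denominator: p/(p - 1) = p/(p - 1)
Divide: ((p - 2)/(p² + 2*p)) · ((p - 1)/p) = (p² - 3*p + 2)/(p³ + 2*p²)

(p² - 3*p + 2)/(p³ + 2*p²)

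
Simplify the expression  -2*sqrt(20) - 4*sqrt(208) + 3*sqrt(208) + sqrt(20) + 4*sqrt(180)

-4*sqrt(13) + 22*sqrt(5)

2*sqrt(20) = 4*sqrt(5); 4*sqrt(208) = 16*sqrt(13); 3*sqrt(208) = 12*sqrt(13); sqrt(20) = 2*sqrt(5); 4*sqrt(180) = 24*sqrt(5)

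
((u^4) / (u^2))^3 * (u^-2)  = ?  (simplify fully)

Inside the bracket: u^2
Raise to the power 3: u^6
Multiply by (u^-2): add exponents.

u^4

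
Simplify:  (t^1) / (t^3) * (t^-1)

Quotient: (t^-2)
Multiply by (t^-1): add exponents.

t^(-3)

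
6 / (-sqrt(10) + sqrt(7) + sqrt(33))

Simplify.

(-15*sqrt(10) - 8*sqrt(33) + 18*sqrt(7) + sqrt(2310))/2

Group as (sqrt(7) + sqrt(33)) - sqrt(10); multiply by (sqrt(7) + sqrt(33)) + sqrt(10), then rationalise the remaining surd.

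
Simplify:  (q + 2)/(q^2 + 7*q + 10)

1/(q + 5)

Factor: q^2 + 7*q + 10 = (q + 2)*(q + 5)
Cancel the common factor (q + 2).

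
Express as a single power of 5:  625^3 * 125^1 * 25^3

625^3 = 5^12; 125^1 = 5^3; 25^3 = 5^6
Combine exponents: 5^21

5^21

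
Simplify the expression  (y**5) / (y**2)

y**3

Quotient: y**3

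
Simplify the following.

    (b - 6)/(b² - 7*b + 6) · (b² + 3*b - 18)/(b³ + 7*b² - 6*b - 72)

1/(b² + 3*b - 4)

Factor: b² - 7*b + 6 = (b - 1)·(b - 6);  b² + 3*b - 18 = (b + 6)·(b - 3);  b³ + 7*b² - 6*b - 72 = (b + 4)·(b - 3)·(b + 6)
Cancel the common factors (b + 6), (b - 6), (b - 3).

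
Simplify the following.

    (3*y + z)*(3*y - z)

9*y^2 - z^2

Product of conjugates: (P+Q)(P-Q) = P^2 - Q^2.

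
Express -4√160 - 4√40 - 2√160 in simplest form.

-32*√10

4√160 = 16*√10; 4√40 = 8*√10; 2√160 = 8*√10
Combine: (-16 - 8 - 8)·√10 = -32*√10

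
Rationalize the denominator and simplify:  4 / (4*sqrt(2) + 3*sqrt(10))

(-8*sqrt(2) + 6*sqrt(10))/29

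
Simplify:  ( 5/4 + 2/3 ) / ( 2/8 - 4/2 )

-23/21

Numerator: 5/4 + 2/3 = 23/12
Denominator: 2/8 - 4/2 = -7/4
Divide: (23/12) · (-4/7) = -23/21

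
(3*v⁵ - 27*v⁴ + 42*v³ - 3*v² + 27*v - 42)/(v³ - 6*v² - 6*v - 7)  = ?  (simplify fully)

3*v² - 9*v + 6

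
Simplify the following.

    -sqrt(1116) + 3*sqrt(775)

sqrt(1116) = 6*sqrt(31); 3*sqrt(775) = 15*sqrt(31)
Combine: (-6 + 15)·sqrt(31) = 9*sqrt(31)

9*sqrt(31)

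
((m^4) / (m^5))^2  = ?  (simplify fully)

m^(-2)

Inside the bracket: (m^-1)
Raise to the power 2: (m^-2)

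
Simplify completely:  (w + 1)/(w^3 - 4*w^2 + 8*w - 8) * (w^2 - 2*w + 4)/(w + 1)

Factor: w^3 - 4*w^2 + 8*w - 8 = (w - 2)*(w^2 - 2*w + 4)
Cancel the common factors (w^2 - 2*w + 4), (w + 1).

1/(w - 2)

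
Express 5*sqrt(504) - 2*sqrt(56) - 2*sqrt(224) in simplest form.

5*sqrt(504) = 30*sqrt(14); 2*sqrt(56) = 4*sqrt(14); 2*sqrt(224) = 8*sqrt(14)
Combine: (30 - 4 - 8)·sqrt(14) = 18*sqrt(14)

18*sqrt(14)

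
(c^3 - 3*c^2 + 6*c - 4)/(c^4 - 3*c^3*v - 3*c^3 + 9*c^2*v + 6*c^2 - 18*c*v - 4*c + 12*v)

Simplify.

Factor: c^3 - 3*c^2 + 6*c - 4 = (c^2 - 2*c + 4)*(c - 1);  c^4 - 3*c^3*v - 3*c^3 + 9*c^2*v + 6*c^2 - 18*c*v - 4*c + 12*v = (c - 1)*(c^2 - 2*c + 4)*(c - 3*v)
Cancel the common factors (c^2 - 2*c + 4), (c - 1).

-1/(-c + 3*v)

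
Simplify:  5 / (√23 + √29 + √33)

(-10*√22011 + 95*√33 + 135*√29 + 195*√23)/2307

Group as (√23 + √29) + √33; multiply by (√23 + √29) - √33, then rationalise the remaining surd.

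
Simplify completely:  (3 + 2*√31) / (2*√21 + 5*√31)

(-4*√651 - 6*√21 + 15*√31 + 310)/691

Multiply numerator and denominator by -2*√21 + 5*√31.
Denominator becomes 691; numerator becomes -4*√651 - 6*√21 + 15*√31 + 310.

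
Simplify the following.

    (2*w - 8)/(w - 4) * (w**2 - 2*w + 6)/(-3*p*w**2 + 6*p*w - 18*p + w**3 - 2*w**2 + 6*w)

Factor: 2*w - 8 = 2*(w - 4);  -3*p*w**2 + 6*p*w - 18*p + w**3 - 2*w**2 + 6*w = (-3*p + w)*(w**2 - 2*w + 6)
Cancel the common factors (w**2 - 2*w + 6), (w - 4).

-2/(3*p - w)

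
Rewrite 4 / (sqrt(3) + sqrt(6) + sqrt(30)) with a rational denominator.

(-36*sqrt(6) - 44*sqrt(3) + 16*sqrt(15) + 28*sqrt(30))/123

Group as (sqrt(3) + sqrt(30)) + sqrt(6); multiply by (sqrt(3) + sqrt(30)) - sqrt(6), then rationalise the remaining surd.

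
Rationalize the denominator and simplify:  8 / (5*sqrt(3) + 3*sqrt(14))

(-40*sqrt(3) + 24*sqrt(14))/51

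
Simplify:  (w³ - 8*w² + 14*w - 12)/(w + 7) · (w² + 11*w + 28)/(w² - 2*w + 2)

w² - 2*w - 24

Factor: w³ - 8*w² + 14*w - 12 = (w - 6)·(w² - 2*w + 2);  w² + 11*w + 28 = (w + 4)·(w + 7)
Cancel the common factors (w² - 2*w + 2), (w + 7).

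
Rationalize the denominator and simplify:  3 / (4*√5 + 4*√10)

Multiply numerator and denominator by -4*√5 + 4*√10.
Denominator becomes 80; numerator becomes -12*√5 + 12*√10.

(-3*√5 + 3*√10)/20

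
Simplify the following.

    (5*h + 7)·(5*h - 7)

25*h² - 49

Difference of squares with P = 5*h, Q = 7.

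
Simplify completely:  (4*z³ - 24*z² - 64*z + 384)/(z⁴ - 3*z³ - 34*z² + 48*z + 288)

4/(z + 3)

Factor: 4*z³ - 24*z² - 64*z + 384 = 4·(z + 4)·(z - 4)·(z - 6);  z⁴ - 3*z³ - 34*z² + 48*z + 288 = (z - 4)·(z + 4)·(z - 6)·(z + 3)
Cancel the common factors (z + 4), (z - 6), (z - 4).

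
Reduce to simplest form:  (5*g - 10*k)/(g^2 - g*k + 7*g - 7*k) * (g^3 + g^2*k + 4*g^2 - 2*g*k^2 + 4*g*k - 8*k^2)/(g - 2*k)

Factor: 5*g - 10*k = 5*(g - 2*k);  g^2 - g*k + 7*g - 7*k = (g - k)*(g + 7);  g^3 + g^2*k + 4*g^2 - 2*g*k^2 + 4*g*k - 8*k^2 = (g + 4)*(g + 2*k)*(g - k)
Cancel the common factors (g - 2*k), (g - k).

(5*g^2 + 10*g*k + 20*g + 40*k)/(g + 7)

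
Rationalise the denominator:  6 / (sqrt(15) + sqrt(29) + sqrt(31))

Group as (sqrt(29) + sqrt(31)) + sqrt(15); multiply by (sqrt(29) + sqrt(31)) - sqrt(15), then rationalise the remaining surd.

(-12*sqrt(13485) + 78*sqrt(31) + 102*sqrt(29) + 270*sqrt(15))/1571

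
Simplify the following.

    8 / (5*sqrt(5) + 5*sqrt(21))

(-sqrt(5) + sqrt(21))/10

Multiply numerator and denominator by -5*sqrt(5) + 5*sqrt(21).
Denominator becomes 400; numerator becomes -40*sqrt(5) + 40*sqrt(21).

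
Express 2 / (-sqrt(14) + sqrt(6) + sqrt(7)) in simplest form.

Group as (sqrt(6) + sqrt(7)) - sqrt(14); multiply by (sqrt(6) + sqrt(7)) + sqrt(14), then rationalise the remaining surd.

(2*sqrt(14) + 26*sqrt(7) + 30*sqrt(6) + 56*sqrt(3))/167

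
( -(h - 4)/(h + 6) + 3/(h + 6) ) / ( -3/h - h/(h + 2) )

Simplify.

(h³ - 5*h² - 14*h)/(h³ + 9*h² + 24*h + 36)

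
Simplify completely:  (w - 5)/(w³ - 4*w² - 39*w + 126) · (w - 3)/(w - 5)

Factor: w³ - 4*w² - 39*w + 126 = (w - 3)·(w - 7)·(w + 6)
Cancel the common factors (w - 5), (w - 3).

1/(w² - w - 42)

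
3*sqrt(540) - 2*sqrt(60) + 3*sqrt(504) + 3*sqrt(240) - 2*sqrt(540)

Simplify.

3*sqrt(540) = 18*sqrt(15); 2*sqrt(60) = 4*sqrt(15); 3*sqrt(504) = 18*sqrt(14); 3*sqrt(240) = 12*sqrt(15); 2*sqrt(540) = 12*sqrt(15)

14*sqrt(15) + 18*sqrt(14)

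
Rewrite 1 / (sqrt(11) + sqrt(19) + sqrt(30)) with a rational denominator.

(-sqrt(6270) + 11*sqrt(19) + 19*sqrt(11))/418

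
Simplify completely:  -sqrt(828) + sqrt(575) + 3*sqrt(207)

8*sqrt(23)

sqrt(828) = 6*sqrt(23); sqrt(575) = 5*sqrt(23); 3*sqrt(207) = 9*sqrt(23)
Combine: (-6 + 5 + 9)·sqrt(23) = 8*sqrt(23)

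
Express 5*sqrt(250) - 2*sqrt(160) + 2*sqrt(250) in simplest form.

27*sqrt(10)

5*sqrt(250) = 25*sqrt(10); 2*sqrt(160) = 8*sqrt(10); 2*sqrt(250) = 10*sqrt(10)
Combine: (25 - 8 + 10)·sqrt(10) = 27*sqrt(10)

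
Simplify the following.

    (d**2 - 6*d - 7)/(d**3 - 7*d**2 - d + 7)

1/(d - 1)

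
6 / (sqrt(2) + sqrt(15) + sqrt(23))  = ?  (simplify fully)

(-sqrt(690) - 3*sqrt(23) + 5*sqrt(15) + 18*sqrt(2))/7

Group as (sqrt(2) + sqrt(15)) + sqrt(23); multiply by (sqrt(2) + sqrt(15)) - sqrt(23), then rationalise the remaining surd.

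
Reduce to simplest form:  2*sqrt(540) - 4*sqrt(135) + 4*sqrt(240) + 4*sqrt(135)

28*sqrt(15)

2*sqrt(540) = 12*sqrt(15); 4*sqrt(135) = 12*sqrt(15); 4*sqrt(240) = 16*sqrt(15); 4*sqrt(135) = 12*sqrt(15)
Combine: (12 - 12 + 16 + 12)·sqrt(15) = 28*sqrt(15)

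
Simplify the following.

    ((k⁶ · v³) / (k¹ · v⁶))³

Inside the bracket: k⁵ · (v^-3)
Raise to the power 3: k^15 · (v^-9)

k^15/v⁹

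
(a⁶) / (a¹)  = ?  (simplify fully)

Quotient: a⁵

a⁵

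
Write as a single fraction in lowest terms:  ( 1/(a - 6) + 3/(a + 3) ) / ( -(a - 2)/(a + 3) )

(-4*a + 15)/(a**2 - 8*a + 12)

Numerator: 1/(a - 6) + 3/(a + 3) = (4*a - 15)/(a**2 - 3*a - 18)
Denominator: -(a - 2)/(a + 3) = (-a + 2)/(a + 3)
Divide: ((4*a - 15)/(a**2 - 3*a - 18)) · ((a + 3)/(-a + 2)) = (-4*a + 15)/(a**2 - 8*a + 12)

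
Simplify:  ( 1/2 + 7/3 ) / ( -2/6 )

-17/2

Numerator: 1/2 + 7/3 = 17/6
Denominator: -2/6 = -1/3
Divide: (17/6) · (-3) = -17/2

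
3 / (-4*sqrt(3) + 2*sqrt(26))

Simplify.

Multiply numerator and denominator by 4*sqrt(3) + 2*sqrt(26).
Denominator becomes 56; numerator becomes 12*sqrt(3) + 6*sqrt(26).

(6*sqrt(3) + 3*sqrt(26))/28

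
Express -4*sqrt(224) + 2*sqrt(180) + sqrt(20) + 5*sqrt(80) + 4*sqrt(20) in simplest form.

4*sqrt(224) = 16*sqrt(14); 2*sqrt(180) = 12*sqrt(5); sqrt(20) = 2*sqrt(5); 5*sqrt(80) = 20*sqrt(5); 4*sqrt(20) = 8*sqrt(5)

-16*sqrt(14) + 42*sqrt(5)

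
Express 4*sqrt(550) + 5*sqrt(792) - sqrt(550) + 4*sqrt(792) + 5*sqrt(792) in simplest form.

4*sqrt(550) = 20*sqrt(22); 5*sqrt(792) = 30*sqrt(22); sqrt(550) = 5*sqrt(22); 4*sqrt(792) = 24*sqrt(22); 5*sqrt(792) = 30*sqrt(22)
Combine: (20 + 30 - 5 + 24 + 30)·sqrt(22) = 99*sqrt(22)

99*sqrt(22)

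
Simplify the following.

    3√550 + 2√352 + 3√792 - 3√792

3√550 = 15*√22; 2√352 = 8*√22; 3√792 = 18*√22; 3√792 = 18*√22
Combine: (15 + 8 + 18 - 18)·√22 = 23*√22

23*√22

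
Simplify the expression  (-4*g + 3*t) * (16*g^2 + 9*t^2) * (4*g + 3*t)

((3*t)+(4*g))((3*t)-(4*g)) = -16*g^2 + 9*t^2; continue pairing.

-256*g^4 + 81*t^4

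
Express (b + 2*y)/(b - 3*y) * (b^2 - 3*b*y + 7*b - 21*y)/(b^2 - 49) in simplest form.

(b + 2*y)/(b - 7)

Factor: b^2 - 3*b*y + 7*b - 21*y = (b - 3*y)*(b + 7);  b^2 - 49 = (b - 7)*(b + 7)
Cancel the common factors (b - 3*y), (b + 7).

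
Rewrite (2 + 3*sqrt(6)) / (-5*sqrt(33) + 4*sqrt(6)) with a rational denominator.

Multiply numerator and denominator by 4*sqrt(6) + 5*sqrt(33).
Denominator becomes -729; numerator becomes 8*sqrt(6) + 10*sqrt(33) + 72 + 45*sqrt(22).

(-45*sqrt(22) - 72 - 10*sqrt(33) - 8*sqrt(6))/729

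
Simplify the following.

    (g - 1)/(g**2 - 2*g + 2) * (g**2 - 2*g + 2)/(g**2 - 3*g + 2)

1/(g - 2)

Factor: g**2 - 3*g + 2 = (g - 2)*(g - 1)
Cancel the common factors (g**2 - 2*g + 2), (g - 1).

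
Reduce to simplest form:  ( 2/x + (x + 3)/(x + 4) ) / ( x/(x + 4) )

Numerator: 2/x + (x + 3)/(x + 4) = (x² + 5*x + 8)/(x² + 4*x)
Denominator: x/(x + 4) = x/(x + 4)
Divide: ((x² + 5*x + 8)/(x² + 4*x)) · ((x + 4)/x) = (x² + 5*x + 8)/x²

(x² + 5*x + 8)/x²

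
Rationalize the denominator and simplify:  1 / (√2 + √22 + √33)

(-44*√3 - 9*√33 + 13*√22 + 53*√2)/95

Group as (√2 + √22) + √33; multiply by (√2 + √22) - √33, then rationalise the remaining surd.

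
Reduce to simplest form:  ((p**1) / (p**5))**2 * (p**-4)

p**(-12)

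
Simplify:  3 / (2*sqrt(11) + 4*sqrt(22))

Multiply numerator and denominator by -2*sqrt(11) + 4*sqrt(22).
Denominator becomes 308; numerator becomes -6*sqrt(11) + 12*sqrt(22).

(-3*sqrt(11) + 6*sqrt(22))/154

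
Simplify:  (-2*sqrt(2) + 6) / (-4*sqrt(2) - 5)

(-34*sqrt(2) + 46)/7

Multiply numerator and denominator by -5 + 4*sqrt(2).
Denominator becomes -7; numerator becomes -46 + 34*sqrt(2).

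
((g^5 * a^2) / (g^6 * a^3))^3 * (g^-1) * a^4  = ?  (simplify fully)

Inside the bracket: (g^-1) * (a^-1)
Raise to the power 3: (g^-3) * (a^-3)
Multiply by (g^-1) * a^4: add exponents.

a/g^4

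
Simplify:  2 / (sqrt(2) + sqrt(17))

(-2*sqrt(2) + 2*sqrt(17))/15

Multiply numerator and denominator by -sqrt(17) + sqrt(2).
Denominator becomes -15; numerator becomes -2*sqrt(17) + 2*sqrt(2).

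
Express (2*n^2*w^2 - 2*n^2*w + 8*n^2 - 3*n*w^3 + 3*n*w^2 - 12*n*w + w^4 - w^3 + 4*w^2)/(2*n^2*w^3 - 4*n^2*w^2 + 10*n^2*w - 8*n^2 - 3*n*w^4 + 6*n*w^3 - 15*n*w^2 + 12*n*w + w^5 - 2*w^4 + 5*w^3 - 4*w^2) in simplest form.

Factor: 2*n^2*w^2 - 2*n^2*w + 8*n^2 - 3*n*w^3 + 3*n*w^2 - 12*n*w + w^4 - w^3 + 4*w^2 = (w^2 - w + 4)*(-n + w)*(-2*n + w);  2*n^2*w^3 - 4*n^2*w^2 + 10*n^2*w - 8*n^2 - 3*n*w^4 + 6*n*w^3 - 15*n*w^2 + 12*n*w + w^5 - 2*w^4 + 5*w^3 - 4*w^2 = (w^2 - w + 4)*(w - 1)*(-n + w)*(-2*n + w)
Cancel the common factors (w^2 - w + 4), (-n + w), (-2*n + w).

1/(w - 1)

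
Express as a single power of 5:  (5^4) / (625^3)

5^4 = 5^4; 625^3 = 5^12
Combine exponents: 5^(-8)

5^(-8)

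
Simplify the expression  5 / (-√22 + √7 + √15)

(7*√15 + 15*√7 + √2310)/42

Group as (√7 + √15) - √22; multiply by (√7 + √15) + √22, then rationalise the remaining surd.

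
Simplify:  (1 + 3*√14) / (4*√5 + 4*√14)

(-3*√70 - √5 + √14 + 42)/36

Multiply numerator and denominator by -4*√5 + 4*√14.
Denominator becomes 144; numerator becomes -12*√70 - 4*√5 + 4*√14 + 168.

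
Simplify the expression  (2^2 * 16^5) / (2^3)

2^19

2^2 = 2^2; 16^5 = 2^20; 2^3 = 2^3
Combine exponents: 2^19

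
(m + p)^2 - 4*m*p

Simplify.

After expansion: m^2 - 2*m*p + p^2 — a perfect-square trinomial.

(m - p)^2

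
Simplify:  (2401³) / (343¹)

2401³ = 7^12; 343¹ = 7^3
Combine exponents: 7^9

7^9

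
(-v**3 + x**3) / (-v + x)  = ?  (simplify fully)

v**2 + v*x + x**2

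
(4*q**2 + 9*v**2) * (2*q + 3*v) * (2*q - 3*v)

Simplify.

Pair the conjugate factors: ((2*q)+(3*v))((2*q)-(3*v)) = 4*q**2 - 9*v**2, then repeat with the next factor.

16*q**4 - 81*v**4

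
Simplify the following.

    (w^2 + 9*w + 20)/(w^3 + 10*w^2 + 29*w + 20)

1/(w + 1)

Factor: w^2 + 9*w + 20 = (w + 5)*(w + 4);  w^3 + 10*w^2 + 29*w + 20 = (w + 4)*(w + 5)*(w + 1)
Cancel the common factors (w + 4), (w + 5).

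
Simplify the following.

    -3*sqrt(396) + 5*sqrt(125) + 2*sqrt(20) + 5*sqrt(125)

3*sqrt(396) = 18*sqrt(11); 5*sqrt(125) = 25*sqrt(5); 2*sqrt(20) = 4*sqrt(5); 5*sqrt(125) = 25*sqrt(5)

-18*sqrt(11) + 54*sqrt(5)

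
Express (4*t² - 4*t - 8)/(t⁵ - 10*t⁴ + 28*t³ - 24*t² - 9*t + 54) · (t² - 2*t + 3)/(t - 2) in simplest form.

4/(t² - 9*t + 18)

Factor: 4*t² - 4*t - 8 = 4·(t - 2)·(t + 1);  t⁵ - 10*t⁴ + 28*t³ - 24*t² - 9*t + 54 = (t² - 2*t + 3)·(t + 1)·(t - 3)·(t - 6)
Cancel the common factors (t² - 2*t + 3), (t - 2), (t + 1).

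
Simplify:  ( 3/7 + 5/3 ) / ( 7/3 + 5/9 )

Numerator: 3/7 + 5/3 = 44/21
Denominator: 7/3 + 5/9 = 26/9
Divide: (44/21) · (9/26) = 66/91

66/91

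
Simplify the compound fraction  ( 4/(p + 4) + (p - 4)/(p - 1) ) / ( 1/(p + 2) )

(p³ + 6*p² - 12*p - 40)/(p² + 3*p - 4)

Numerator: 4/(p + 4) + (p - 4)/(p - 1) = (p² + 4*p - 20)/(p² + 3*p - 4)
Denominator: 1/(p + 2) = 1/(p + 2)
Divide: ((p² + 4*p - 20)/(p² + 3*p - 4)) · (p + 2) = (p³ + 6*p² - 12*p - 40)/(p² + 3*p - 4)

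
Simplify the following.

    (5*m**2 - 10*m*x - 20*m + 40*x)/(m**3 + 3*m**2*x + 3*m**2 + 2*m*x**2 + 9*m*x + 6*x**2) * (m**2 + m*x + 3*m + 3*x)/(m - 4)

(5*m - 10*x)/(m + 2*x)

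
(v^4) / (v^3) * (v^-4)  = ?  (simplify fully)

Quotient: v^1
Multiply by (v^-4): add exponents.

v^(-3)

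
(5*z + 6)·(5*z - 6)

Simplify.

Difference of squares with P = 5*z, Q = 6.

25*z² - 36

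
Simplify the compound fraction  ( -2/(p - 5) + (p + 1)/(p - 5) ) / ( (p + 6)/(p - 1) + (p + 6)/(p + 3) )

(p^3 + p^2 - 5*p + 3)/(2*p^3 + 4*p^2 - 58*p - 60)

Numerator: -2/(p - 5) + (p + 1)/(p - 5) = (p - 1)/(p - 5)
Denominator: (p + 6)/(p - 1) + (p + 6)/(p + 3) = (2*p^2 + 14*p + 12)/(p^2 + 2*p - 3)
Divide: ((p - 1)/(p - 5)) · ((p^2 + 2*p - 3)/(2*p^2 + 14*p + 12)) = (p^3 + p^2 - 5*p + 3)/(2*p^3 + 4*p^2 - 58*p - 60)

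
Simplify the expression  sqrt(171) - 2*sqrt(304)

-5*sqrt(19)

sqrt(171) = 3*sqrt(19); 2*sqrt(304) = 8*sqrt(19)
Combine: (3 - 8)·sqrt(19) = -5*sqrt(19)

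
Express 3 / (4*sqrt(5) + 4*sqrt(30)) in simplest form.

Multiply numerator and denominator by -4*sqrt(5) + 4*sqrt(30).
Denominator becomes 400; numerator becomes -12*sqrt(5) + 12*sqrt(30).

(-3*sqrt(5) + 3*sqrt(30))/100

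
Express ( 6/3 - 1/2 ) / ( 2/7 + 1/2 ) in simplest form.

21/11

Numerator: 6/3 - 1/2 = 3/2
Denominator: 2/7 + 1/2 = 11/14
Divide: (3/2) · (14/11) = 21/11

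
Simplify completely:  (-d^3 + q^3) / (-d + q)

d^2 + d*q + q^2

q^3 - d^3 = (-d + q)(d^2 + d*q + q^2).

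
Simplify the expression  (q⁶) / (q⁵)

Quotient: q¹

q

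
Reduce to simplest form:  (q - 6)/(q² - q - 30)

Factor: q² - q - 30 = (q + 5)·(q - 6)
Cancel the common factor (q - 6).

1/(q + 5)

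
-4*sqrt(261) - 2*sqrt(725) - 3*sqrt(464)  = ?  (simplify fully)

-34*sqrt(29)

4*sqrt(261) = 12*sqrt(29); 2*sqrt(725) = 10*sqrt(29); 3*sqrt(464) = 12*sqrt(29)
Combine: (-12 - 10 - 12)·sqrt(29) = -34*sqrt(29)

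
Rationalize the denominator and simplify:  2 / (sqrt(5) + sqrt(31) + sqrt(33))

(-4*sqrt(5115) + 6*sqrt(33) + 14*sqrt(31) + 118*sqrt(5))/611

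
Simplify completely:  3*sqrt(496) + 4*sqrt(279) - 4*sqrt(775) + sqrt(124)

6*sqrt(31)

3*sqrt(496) = 12*sqrt(31); 4*sqrt(279) = 12*sqrt(31); 4*sqrt(775) = 20*sqrt(31); sqrt(124) = 2*sqrt(31)
Combine: (12 + 12 - 20 + 2)·sqrt(31) = 6*sqrt(31)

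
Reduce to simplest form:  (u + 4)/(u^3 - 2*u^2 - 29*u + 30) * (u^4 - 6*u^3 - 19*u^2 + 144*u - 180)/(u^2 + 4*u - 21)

(u^2 + 2*u - 8)/(u^2 + 6*u - 7)

Factor: u^3 - 2*u^2 - 29*u + 30 = (u - 6)*(u - 1)*(u + 5);  u^4 - 6*u^3 - 19*u^2 + 144*u - 180 = (u - 2)*(u + 5)*(u - 3)*(u - 6);  u^2 + 4*u - 21 = (u - 3)*(u + 7)
Cancel the common factors (u - 6), (u - 3), (u + 5).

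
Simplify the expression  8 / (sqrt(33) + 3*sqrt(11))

(-4*sqrt(33) + 12*sqrt(11))/33

Multiply numerator and denominator by -3*sqrt(11) + sqrt(33).
Denominator becomes -66; numerator becomes -24*sqrt(11) + 8*sqrt(33).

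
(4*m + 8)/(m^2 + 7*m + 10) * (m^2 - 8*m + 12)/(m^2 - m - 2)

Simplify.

(4*m - 24)/(m^2 + 6*m + 5)

Factor: 4*m + 8 = 4*(m + 2);  m^2 + 7*m + 10 = (m + 5)*(m + 2);  m^2 - 8*m + 12 = (m - 2)*(m - 6);  m^2 - m - 2 = (m - 2)*(m + 1)
Cancel the common factors (m + 2), (m - 2).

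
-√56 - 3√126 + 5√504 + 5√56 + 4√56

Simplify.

√56 = 2*√14; 3√126 = 9*√14; 5√504 = 30*√14; 5√56 = 10*√14; 4√56 = 8*√14
Combine: (-2 - 9 + 30 + 10 + 8)·√14 = 37*√14

37*√14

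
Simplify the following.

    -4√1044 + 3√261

4√1044 = 24*√29; 3√261 = 9*√29
Combine: (-24 + 9)·√29 = -15*√29

-15*√29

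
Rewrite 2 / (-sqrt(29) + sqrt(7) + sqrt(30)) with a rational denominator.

Group as (sqrt(7) + sqrt(30)) - sqrt(29); multiply by (sqrt(7) + sqrt(30)) + sqrt(29), then rationalise the remaining surd.

(-4*sqrt(29) + 3*sqrt(30) + 26*sqrt(7) + sqrt(6090))/194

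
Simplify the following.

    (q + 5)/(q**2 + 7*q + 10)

Factor: q**2 + 7*q + 10 = (q + 2)*(q + 5)
Cancel the common factor (q + 5).

1/(q + 2)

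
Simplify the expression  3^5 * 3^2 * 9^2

3^11

3^5 = 3^5; 3^2 = 3^2; 9^2 = 3^4
Combine exponents: 3^11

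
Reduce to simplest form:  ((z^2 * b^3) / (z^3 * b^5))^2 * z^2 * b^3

1/b

Inside the bracket: (z^-1) * (b^-2)
Raise to the power 2: (z^-2) * (b^-4)
Multiply by z^2 * b^3: add exponents.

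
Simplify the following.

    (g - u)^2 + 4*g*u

Expand the square and combine the 4*g*u term.

(g + u)^2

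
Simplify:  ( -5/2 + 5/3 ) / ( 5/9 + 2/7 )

-105/106

Numerator: -5/2 + 5/3 = -5/6
Denominator: 5/9 + 2/7 = 53/63
Divide: (-5/6) · (63/53) = -105/106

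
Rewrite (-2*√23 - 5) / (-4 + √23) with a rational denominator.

Multiply numerator and denominator by -√23 - 4.
Denominator becomes -7; numerator becomes 13*√23 + 66.

(-66 - 13*√23)/7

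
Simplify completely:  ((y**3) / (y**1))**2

Inside the bracket: y**2
Raise to the power 2: y**4

y**4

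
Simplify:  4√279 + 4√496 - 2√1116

16*√31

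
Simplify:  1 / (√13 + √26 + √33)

Group as (√26 + √33) + √13; multiply by (√26 + √33) - √13, then rationalise the remaining surd.

(-13*√66 + 3*√33 + 10*√26 + 23*√13)/658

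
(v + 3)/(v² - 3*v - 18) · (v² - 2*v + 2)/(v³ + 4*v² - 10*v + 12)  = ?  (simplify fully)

Factor: v² - 3*v - 18 = (v + 3)·(v - 6);  v³ + 4*v² - 10*v + 12 = (v² - 2*v + 2)·(v + 6)
Cancel the common factors (v² - 2*v + 2), (v + 3).

1/(v² - 36)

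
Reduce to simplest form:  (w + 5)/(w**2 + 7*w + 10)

1/(w + 2)

Factor: w**2 + 7*w + 10 = (w + 2)*(w + 5)
Cancel the common factor (w + 5).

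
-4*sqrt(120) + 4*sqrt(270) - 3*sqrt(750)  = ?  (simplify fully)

-11*sqrt(30)

4*sqrt(120) = 8*sqrt(30); 4*sqrt(270) = 12*sqrt(30); 3*sqrt(750) = 15*sqrt(30)
Combine: (-8 + 12 - 15)·sqrt(30) = -11*sqrt(30)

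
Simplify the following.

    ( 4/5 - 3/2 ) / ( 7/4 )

-2/5

Numerator: 4/5 - 3/2 = -7/10
Denominator: 7/4 = 7/4
Divide: (-7/10) · (4/7) = -2/5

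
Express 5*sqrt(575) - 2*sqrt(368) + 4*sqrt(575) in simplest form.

5*sqrt(575) = 25*sqrt(23); 2*sqrt(368) = 8*sqrt(23); 4*sqrt(575) = 20*sqrt(23)
Combine: (25 - 8 + 20)·sqrt(23) = 37*sqrt(23)

37*sqrt(23)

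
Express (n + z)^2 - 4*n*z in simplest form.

(n - z)^2

After expansion: n^2 - 2*n*z + z^2 — a perfect-square trinomial.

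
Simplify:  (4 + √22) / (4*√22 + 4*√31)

Multiply numerator and denominator by -4*√31 + 4*√22.
Denominator becomes -144; numerator becomes -4*√682 - 16*√31 + 16*√22 + 88.

(-22 - 4*√22 + 4*√31 + √682)/36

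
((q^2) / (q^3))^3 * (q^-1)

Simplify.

Inside the bracket: (q^-1)
Raise to the power 3: (q^-3)
Multiply by (q^-1): add exponents.

q^(-4)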